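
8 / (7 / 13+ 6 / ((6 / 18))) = 104 / 241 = 0.43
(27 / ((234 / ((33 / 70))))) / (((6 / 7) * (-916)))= -0.00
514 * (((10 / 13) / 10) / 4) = 257 / 26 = 9.88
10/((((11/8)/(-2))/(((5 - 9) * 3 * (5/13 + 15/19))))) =204.93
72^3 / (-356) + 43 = -89485 / 89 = -1005.45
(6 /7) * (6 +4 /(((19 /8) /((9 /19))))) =14724 /2527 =5.83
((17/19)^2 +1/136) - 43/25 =-1119503/1227400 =-0.91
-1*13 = -13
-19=-19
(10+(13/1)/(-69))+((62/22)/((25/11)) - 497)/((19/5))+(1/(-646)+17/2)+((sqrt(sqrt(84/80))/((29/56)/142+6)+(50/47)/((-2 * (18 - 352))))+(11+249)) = 3976 * sqrt(2) * 21^(1/4) * 5^(3/4)/238705+13612227781/92068770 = 148.02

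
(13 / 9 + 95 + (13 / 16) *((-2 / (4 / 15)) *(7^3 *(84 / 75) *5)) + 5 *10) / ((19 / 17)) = -14147519 / 1368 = -10341.75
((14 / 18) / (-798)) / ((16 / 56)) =-7 / 2052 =-0.00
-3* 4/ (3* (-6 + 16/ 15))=30/ 37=0.81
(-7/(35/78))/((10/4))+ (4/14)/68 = -37103/5950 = -6.24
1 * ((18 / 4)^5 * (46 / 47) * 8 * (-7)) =-9506889 / 94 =-101137.12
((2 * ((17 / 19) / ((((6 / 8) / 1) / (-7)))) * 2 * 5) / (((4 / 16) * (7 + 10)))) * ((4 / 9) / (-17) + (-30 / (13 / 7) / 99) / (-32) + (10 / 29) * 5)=-2420537980 / 36165987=-66.93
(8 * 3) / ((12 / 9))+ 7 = 25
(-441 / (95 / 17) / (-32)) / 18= 833 / 6080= 0.14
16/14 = 8/7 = 1.14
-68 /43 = -1.58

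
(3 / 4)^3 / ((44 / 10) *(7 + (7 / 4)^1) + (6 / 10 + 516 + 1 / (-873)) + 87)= 117855 / 179376736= 0.00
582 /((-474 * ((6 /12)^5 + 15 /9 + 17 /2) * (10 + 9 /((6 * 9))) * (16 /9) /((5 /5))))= -31428 /4717801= -0.01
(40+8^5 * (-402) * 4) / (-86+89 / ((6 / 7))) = -316145424 / 107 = -2954630.13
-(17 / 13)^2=-289 / 169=-1.71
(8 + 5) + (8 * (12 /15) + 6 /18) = 296 /15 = 19.73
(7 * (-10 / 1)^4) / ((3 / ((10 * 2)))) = 1400000 / 3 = 466666.67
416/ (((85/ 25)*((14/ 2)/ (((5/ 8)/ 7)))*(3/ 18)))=9.36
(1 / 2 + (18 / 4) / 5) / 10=7 / 50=0.14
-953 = -953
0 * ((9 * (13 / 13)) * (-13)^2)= 0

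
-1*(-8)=8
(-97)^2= 9409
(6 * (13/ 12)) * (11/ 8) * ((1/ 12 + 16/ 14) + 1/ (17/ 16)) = 442585/ 22848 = 19.37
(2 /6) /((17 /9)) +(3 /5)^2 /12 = 351 /1700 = 0.21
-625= -625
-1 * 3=-3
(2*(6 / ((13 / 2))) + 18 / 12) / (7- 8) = -87 / 26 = -3.35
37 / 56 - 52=-2875 / 56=-51.34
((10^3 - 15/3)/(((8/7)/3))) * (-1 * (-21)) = 438795/8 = 54849.38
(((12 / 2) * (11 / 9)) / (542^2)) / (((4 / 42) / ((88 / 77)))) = 22 / 73441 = 0.00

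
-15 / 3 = -5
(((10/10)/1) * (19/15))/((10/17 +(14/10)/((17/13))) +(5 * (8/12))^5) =26163/8534263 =0.00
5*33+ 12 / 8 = 333 / 2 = 166.50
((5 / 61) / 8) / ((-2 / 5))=-25 / 976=-0.03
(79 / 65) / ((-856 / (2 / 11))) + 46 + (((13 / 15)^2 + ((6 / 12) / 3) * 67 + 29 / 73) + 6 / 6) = 59.31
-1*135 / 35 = -27 / 7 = -3.86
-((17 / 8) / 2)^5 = -1419857 / 1048576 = -1.35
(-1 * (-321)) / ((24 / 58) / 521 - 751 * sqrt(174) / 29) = -632553348673 * sqrt(174) / 8879393735530 - 9699978 / 4439696867765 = -0.94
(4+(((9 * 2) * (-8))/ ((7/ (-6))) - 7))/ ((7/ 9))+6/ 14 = 7608/ 49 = 155.27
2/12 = 0.17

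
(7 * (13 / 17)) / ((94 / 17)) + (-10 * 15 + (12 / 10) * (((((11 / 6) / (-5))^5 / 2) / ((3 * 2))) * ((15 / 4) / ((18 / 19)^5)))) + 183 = 195463113641257697 / 5754868300800000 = 33.96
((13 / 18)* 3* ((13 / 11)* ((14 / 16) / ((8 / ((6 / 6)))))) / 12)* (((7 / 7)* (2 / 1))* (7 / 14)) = 1183 / 50688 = 0.02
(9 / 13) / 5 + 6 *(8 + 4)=4689 / 65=72.14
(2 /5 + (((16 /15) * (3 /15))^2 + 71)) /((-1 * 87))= -401881 /489375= -0.82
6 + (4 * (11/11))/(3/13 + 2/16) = 638/37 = 17.24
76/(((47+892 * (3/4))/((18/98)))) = 171/8771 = 0.02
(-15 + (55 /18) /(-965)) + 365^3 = 168930580129 /3474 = 48627110.00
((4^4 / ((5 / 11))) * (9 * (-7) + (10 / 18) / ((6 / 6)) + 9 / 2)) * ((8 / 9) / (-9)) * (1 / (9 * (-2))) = -5874176 / 32805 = -179.06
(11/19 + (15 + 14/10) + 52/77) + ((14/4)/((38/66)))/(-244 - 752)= 85719979/4857160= 17.65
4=4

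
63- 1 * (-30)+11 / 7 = 662 / 7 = 94.57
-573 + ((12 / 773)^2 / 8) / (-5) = -1711920603 / 2987645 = -573.00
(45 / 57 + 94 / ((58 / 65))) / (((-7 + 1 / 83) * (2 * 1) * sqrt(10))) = -60673 * sqrt(10) / 79895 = -2.40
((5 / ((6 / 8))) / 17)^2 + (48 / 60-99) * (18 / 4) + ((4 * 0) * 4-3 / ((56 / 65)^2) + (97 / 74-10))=-685804312099 / 1508996160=-454.48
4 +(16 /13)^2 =932 /169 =5.51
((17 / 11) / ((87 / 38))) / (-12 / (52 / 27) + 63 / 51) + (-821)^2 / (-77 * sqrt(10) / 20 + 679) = 14828902 * sqrt(10) / 2633673 + 460456596145787 / 463758211224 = 1010.69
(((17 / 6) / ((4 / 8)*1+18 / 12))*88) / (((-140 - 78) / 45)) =-2805 / 109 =-25.73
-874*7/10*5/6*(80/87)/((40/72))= -24472/29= -843.86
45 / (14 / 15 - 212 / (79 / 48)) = -53325 / 151534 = -0.35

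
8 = 8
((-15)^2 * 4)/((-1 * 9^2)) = -100/9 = -11.11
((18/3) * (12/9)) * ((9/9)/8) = 1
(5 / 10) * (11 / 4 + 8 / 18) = 1.60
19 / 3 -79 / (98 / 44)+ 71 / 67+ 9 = -187883 / 9849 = -19.08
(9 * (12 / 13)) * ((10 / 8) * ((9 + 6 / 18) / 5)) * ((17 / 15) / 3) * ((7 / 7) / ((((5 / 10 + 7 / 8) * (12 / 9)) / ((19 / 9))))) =18088 / 2145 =8.43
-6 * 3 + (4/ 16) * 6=-33/ 2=-16.50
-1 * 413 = -413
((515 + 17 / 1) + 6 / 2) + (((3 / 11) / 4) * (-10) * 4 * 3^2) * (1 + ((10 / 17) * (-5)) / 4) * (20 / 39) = 1292485 / 2431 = 531.67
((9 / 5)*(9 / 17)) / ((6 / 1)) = 27 / 170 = 0.16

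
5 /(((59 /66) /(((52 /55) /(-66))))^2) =2704 /2106005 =0.00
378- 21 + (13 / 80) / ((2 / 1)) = 57133 / 160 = 357.08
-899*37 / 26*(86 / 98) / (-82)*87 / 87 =1430309 / 104468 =13.69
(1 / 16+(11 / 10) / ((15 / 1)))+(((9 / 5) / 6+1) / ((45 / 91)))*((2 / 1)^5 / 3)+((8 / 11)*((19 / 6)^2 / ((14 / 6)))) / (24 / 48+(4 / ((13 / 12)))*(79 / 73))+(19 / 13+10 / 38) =10725690094201 / 350544514320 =30.60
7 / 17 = 0.41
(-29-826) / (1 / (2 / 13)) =-131.54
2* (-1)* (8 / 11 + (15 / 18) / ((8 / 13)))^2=-1207801 / 139392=-8.66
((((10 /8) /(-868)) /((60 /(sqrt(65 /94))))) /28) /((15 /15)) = -sqrt(6110) /109659648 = -0.00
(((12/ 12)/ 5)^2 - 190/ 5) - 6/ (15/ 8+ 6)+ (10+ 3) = -13504/ 525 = -25.72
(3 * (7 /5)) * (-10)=-42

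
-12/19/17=-12/323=-0.04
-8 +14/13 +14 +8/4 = 118/13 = 9.08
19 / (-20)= -19 / 20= -0.95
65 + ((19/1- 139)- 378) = -433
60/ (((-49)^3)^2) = 60/ 13841287201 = 0.00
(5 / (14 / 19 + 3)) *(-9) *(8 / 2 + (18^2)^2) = -89757900 / 71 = -1264195.77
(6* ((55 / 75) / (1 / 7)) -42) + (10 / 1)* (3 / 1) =94 / 5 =18.80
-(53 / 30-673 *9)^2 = -32999265649 / 900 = -36665850.72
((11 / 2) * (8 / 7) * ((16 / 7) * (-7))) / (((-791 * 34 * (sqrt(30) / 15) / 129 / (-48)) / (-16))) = 17436672 * sqrt(30) / 94129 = 1014.61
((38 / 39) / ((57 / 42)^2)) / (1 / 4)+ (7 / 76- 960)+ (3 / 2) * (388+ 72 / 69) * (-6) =-303991433 / 68172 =-4459.18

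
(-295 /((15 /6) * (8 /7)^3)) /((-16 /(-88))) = -222607 /512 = -434.78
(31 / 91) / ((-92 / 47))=-1457 / 8372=-0.17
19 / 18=1.06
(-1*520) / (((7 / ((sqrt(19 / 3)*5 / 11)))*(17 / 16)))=-41600*sqrt(57) / 3927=-79.98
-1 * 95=-95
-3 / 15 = -0.20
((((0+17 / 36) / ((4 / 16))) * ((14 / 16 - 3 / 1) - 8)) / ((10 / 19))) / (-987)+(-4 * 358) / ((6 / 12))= -2863.96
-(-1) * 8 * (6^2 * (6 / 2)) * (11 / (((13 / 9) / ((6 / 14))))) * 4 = 1026432 / 91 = 11279.47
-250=-250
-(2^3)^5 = -32768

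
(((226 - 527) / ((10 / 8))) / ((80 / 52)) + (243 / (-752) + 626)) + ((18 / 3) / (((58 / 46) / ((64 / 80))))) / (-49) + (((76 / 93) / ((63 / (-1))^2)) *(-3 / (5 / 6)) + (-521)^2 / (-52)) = -1381021235160811 / 290683738800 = -4750.94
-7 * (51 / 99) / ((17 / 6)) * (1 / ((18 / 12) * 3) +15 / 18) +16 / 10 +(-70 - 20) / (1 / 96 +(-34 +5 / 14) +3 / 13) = 38749729 / 13130865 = 2.95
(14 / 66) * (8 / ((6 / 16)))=4.53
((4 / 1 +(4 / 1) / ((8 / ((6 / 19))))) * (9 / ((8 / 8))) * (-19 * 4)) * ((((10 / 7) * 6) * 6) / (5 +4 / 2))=-1023840 / 49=-20894.69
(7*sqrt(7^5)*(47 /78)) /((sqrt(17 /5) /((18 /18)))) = 16121*sqrt(595) /1326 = 296.56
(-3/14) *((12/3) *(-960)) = 5760/7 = 822.86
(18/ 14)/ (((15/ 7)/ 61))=36.60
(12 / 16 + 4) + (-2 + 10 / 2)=31 / 4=7.75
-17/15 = -1.13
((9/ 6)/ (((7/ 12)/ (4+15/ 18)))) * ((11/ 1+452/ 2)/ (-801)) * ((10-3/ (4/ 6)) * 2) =-25201/ 623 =-40.45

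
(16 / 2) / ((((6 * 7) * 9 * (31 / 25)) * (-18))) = -50 / 52731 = -0.00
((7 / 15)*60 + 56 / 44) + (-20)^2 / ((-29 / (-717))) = 3164138 / 319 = 9918.93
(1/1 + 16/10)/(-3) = -13/15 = -0.87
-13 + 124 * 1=111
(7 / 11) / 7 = 1 / 11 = 0.09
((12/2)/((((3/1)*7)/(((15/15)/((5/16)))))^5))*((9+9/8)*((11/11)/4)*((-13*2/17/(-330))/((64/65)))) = 173056/29464771875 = 0.00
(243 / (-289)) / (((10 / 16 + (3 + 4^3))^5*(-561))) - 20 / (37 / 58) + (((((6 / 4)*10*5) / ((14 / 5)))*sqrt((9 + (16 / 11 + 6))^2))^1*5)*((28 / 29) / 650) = -980919758011475573469793 / 34935651697971791616707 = -28.08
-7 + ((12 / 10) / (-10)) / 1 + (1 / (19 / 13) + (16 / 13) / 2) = -5.82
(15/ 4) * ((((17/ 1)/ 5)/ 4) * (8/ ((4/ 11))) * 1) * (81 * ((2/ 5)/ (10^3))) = 45441/ 20000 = 2.27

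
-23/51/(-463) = 23/23613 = 0.00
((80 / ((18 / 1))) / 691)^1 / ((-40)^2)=1 / 248760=0.00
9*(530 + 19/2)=9711/2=4855.50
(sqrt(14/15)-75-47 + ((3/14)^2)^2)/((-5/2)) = 4686671/96040-2 * sqrt(210)/75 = 48.41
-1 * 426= -426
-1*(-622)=622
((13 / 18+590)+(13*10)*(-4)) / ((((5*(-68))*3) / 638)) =-406087 / 9180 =-44.24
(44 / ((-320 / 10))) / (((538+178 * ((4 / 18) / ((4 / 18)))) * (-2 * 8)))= 11 / 91648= 0.00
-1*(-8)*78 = 624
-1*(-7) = 7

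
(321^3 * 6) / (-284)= -99228483 / 142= -698792.13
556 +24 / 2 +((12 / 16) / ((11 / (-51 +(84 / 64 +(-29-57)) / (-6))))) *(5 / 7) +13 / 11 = 5592151 / 9856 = 567.39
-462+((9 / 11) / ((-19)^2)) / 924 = -565057413 / 1223068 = -462.00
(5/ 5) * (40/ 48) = 5/ 6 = 0.83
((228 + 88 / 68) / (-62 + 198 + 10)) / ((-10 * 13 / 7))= -13643 / 161330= -0.08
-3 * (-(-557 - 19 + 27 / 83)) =-143343 / 83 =-1727.02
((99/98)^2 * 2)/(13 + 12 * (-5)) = -9801/225694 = -0.04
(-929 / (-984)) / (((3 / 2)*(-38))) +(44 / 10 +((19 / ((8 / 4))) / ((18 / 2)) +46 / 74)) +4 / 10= 6.46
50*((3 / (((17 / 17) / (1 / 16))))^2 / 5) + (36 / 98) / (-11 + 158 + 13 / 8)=0.35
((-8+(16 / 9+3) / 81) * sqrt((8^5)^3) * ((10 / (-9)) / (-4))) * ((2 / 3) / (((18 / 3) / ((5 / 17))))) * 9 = -303510323200 * sqrt(2) / 111537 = -3848305.18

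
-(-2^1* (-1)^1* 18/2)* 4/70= -1.03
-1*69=-69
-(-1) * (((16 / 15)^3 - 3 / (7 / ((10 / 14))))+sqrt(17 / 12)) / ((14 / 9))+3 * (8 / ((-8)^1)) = -621671 / 257250+3 * sqrt(51) / 28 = -1.65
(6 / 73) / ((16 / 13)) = 39 / 584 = 0.07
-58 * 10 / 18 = -290 / 9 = -32.22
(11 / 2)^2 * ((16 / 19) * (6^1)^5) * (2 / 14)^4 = 3763584 / 45619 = 82.50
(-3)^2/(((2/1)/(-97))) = -873/2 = -436.50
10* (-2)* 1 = -20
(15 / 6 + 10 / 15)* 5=95 / 6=15.83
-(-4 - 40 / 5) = 12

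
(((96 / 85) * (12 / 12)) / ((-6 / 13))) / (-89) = 208 / 7565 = 0.03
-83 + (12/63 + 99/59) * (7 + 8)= -22704/413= -54.97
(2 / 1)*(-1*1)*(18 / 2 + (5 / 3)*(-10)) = 46 / 3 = 15.33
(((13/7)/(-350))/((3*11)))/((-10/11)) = 13/73500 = 0.00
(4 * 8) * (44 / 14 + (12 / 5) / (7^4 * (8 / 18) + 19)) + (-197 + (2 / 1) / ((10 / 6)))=-32555883 / 342125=-95.16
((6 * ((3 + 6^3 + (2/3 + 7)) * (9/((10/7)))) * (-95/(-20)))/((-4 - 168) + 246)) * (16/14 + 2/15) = 129846/185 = 701.87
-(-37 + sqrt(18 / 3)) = 37 -sqrt(6) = 34.55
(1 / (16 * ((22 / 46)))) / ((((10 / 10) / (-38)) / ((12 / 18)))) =-437 / 132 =-3.31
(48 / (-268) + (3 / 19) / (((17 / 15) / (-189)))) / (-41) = 573711 / 887281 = 0.65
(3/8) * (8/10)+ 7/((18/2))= 97/90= 1.08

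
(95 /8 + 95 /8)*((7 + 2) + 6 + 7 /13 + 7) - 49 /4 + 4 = 527.04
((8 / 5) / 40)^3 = 1 / 15625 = 0.00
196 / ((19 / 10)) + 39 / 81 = 53167 / 513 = 103.64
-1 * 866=-866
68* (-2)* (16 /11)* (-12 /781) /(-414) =-4352 /592779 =-0.01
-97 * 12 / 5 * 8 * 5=-9312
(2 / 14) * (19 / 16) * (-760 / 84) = -1.53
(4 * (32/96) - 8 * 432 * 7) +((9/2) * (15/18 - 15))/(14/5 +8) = -1742153/72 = -24196.57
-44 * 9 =-396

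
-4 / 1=-4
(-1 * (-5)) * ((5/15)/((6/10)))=25/9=2.78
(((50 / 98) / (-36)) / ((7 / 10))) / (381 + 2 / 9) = -125 / 2353666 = -0.00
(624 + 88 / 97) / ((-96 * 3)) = -7577 / 3492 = -2.17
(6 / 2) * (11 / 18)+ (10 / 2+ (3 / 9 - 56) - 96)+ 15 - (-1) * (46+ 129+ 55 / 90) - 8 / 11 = 4460 / 99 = 45.05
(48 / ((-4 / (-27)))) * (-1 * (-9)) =2916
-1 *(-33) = 33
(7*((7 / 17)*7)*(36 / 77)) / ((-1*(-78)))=294 / 2431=0.12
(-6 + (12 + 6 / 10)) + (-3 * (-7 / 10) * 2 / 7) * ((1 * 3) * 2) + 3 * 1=66 / 5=13.20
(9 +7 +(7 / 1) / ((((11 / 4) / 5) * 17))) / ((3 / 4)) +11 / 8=35465 / 1496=23.71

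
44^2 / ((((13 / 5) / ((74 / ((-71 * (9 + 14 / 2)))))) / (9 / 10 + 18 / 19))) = -120879 / 1349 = -89.61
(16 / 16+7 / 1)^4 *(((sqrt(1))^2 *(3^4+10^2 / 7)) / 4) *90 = 61470720 / 7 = 8781531.43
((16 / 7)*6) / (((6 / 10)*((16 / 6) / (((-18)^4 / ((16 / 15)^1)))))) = 5904900 / 7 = 843557.14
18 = 18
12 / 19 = 0.63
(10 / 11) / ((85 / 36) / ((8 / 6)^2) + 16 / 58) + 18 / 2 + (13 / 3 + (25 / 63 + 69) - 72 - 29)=-36522517 / 2063061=-17.70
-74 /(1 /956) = -70744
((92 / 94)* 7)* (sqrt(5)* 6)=1932* sqrt(5) / 47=91.92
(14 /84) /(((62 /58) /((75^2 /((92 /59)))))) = 562.43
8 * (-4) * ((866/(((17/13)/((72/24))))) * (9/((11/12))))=-116722944/187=-624186.87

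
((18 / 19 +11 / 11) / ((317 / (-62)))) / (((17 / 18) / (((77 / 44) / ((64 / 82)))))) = -2962701 / 3276512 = -0.90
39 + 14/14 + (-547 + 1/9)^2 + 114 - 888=24166630/81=298353.46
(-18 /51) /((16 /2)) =-3 /68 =-0.04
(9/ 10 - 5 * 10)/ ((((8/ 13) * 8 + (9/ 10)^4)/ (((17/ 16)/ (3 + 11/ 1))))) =-0.67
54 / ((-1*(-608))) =27 / 304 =0.09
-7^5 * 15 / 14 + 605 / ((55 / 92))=-16995.50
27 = 27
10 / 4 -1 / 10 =12 / 5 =2.40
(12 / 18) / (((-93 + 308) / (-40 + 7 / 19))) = -502 / 4085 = -0.12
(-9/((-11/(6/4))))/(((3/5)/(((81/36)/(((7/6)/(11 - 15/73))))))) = 239355/5621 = 42.58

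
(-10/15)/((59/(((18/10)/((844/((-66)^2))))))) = -6534/62245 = -0.10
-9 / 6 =-3 / 2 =-1.50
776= 776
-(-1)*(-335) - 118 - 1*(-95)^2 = -9478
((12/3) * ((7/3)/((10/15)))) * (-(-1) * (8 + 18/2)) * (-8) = -1904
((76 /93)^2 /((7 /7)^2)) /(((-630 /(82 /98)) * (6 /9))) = -59204 /44499105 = -0.00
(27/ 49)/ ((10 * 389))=27/ 190610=0.00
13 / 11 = 1.18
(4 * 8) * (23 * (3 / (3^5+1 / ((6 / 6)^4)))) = 552 / 61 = 9.05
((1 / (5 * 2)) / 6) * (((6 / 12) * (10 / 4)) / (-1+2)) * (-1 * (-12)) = 1 / 4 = 0.25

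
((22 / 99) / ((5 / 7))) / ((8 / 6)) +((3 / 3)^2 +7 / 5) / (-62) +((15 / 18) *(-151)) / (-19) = 60232 / 8835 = 6.82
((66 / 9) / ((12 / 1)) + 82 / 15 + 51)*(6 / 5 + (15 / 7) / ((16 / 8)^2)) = 99.07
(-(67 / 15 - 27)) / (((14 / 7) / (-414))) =-4664.40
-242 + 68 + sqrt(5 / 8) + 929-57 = sqrt(10) / 4 + 698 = 698.79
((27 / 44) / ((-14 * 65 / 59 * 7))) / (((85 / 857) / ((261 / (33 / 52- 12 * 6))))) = 118772487 / 566731550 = 0.21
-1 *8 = -8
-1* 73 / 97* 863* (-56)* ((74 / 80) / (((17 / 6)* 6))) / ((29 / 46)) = 750570086 / 239105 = 3139.08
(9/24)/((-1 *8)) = -3/64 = -0.05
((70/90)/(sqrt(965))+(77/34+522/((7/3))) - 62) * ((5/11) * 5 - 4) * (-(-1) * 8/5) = -2966052/6545 - 1064 * sqrt(965)/477675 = -453.25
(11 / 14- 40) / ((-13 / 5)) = 2745 / 182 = 15.08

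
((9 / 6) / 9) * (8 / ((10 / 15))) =2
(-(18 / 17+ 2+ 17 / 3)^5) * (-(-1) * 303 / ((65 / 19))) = -4479525.85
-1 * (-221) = 221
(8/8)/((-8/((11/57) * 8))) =-11/57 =-0.19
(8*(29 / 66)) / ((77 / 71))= 8236 / 2541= 3.24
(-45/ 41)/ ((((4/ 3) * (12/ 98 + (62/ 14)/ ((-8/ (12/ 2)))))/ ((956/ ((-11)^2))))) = 2107980/ 1036849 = 2.03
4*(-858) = -3432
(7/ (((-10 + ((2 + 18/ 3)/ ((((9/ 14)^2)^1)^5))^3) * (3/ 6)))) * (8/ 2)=1186952431706053698400244129628/ 6195566471048265051935887962947335051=0.00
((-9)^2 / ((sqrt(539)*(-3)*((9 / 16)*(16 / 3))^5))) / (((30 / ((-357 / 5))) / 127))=2159*sqrt(11) / 4950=1.45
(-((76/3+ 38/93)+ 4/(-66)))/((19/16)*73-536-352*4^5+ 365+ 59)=420352/5900227179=0.00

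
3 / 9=1 / 3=0.33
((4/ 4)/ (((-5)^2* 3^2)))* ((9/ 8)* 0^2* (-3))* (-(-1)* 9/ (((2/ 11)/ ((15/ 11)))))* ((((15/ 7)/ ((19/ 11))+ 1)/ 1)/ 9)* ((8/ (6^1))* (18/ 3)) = 0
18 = 18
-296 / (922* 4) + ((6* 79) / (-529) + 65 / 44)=0.50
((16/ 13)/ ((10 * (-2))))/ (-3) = 4/ 195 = 0.02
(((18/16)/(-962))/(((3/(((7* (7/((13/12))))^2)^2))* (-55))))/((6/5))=3735591048/151116251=24.72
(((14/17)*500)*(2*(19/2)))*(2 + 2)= 532000/17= 31294.12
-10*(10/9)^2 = -1000/81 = -12.35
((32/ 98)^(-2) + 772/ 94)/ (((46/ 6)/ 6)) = 1904967/ 138368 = 13.77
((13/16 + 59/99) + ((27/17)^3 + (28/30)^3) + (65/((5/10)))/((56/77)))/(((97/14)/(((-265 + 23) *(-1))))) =41566509753769/6433573500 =6460.87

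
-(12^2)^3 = -2985984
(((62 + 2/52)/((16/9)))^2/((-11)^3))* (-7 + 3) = 210743289/57584384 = 3.66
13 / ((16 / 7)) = 5.69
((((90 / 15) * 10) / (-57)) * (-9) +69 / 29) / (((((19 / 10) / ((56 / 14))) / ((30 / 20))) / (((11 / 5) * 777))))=63983.71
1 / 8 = 0.12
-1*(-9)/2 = 9/2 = 4.50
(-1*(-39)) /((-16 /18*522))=-39 /464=-0.08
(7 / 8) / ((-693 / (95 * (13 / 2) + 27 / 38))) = -0.78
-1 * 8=-8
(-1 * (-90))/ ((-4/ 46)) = -1035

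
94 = 94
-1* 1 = -1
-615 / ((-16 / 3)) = 1845 / 16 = 115.31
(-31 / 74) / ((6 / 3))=-31 / 148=-0.21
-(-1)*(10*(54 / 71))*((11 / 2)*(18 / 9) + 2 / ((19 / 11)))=124740 / 1349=92.47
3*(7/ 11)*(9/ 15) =63/ 55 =1.15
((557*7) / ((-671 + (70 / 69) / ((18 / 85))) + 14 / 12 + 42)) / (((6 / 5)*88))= -4035465 / 68096072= -0.06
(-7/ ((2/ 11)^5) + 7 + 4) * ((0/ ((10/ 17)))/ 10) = 0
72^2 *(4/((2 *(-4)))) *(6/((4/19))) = -73872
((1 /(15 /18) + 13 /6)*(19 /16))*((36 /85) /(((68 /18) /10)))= 51813 /11560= 4.48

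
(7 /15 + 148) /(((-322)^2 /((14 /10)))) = 2227 /1110900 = 0.00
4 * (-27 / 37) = -108 / 37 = -2.92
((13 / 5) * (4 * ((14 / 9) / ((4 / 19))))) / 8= 1729 / 180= 9.61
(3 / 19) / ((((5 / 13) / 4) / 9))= 1404 / 95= 14.78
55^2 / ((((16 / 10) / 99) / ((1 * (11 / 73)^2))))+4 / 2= 181267639 / 42632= 4251.91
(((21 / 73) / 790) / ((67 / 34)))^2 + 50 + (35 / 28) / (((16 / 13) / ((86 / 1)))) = 16403948471973243 / 119437167456800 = 137.34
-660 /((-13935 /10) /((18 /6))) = 1320 /929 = 1.42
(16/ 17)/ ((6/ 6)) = 16/ 17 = 0.94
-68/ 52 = -17/ 13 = -1.31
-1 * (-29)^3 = 24389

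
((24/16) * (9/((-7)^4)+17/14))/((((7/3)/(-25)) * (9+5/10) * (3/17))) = -7457475/638666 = -11.68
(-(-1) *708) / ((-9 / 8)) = -1888 / 3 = -629.33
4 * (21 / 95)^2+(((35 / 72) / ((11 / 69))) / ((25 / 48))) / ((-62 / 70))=-19740826 / 3077525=-6.41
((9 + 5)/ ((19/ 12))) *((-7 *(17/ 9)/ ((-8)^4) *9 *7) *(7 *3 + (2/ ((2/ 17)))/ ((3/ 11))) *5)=-3644375/ 4864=-749.25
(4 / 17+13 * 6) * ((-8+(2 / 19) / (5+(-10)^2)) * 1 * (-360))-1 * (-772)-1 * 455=3835309 / 17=225606.41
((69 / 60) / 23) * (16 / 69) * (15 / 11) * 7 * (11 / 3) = 28 / 69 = 0.41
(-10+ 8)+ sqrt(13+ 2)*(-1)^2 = -2+ sqrt(15) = 1.87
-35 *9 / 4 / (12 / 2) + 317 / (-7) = -3271 / 56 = -58.41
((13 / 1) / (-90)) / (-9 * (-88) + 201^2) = -13 / 3707370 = -0.00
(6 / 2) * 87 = 261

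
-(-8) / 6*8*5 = 160 / 3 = 53.33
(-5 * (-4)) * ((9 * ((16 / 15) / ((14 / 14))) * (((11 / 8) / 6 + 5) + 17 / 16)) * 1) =1208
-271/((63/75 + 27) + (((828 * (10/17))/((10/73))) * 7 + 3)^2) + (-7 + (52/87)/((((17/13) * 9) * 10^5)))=-3475959162770863664813/496565599680521325000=-7.00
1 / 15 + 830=12451 / 15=830.07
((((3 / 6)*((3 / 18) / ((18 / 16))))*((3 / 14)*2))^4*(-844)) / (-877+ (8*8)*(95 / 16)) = 13504 / 7829221617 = 0.00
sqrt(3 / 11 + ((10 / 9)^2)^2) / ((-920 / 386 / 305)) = -11773*sqrt(1426513) / 81972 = -171.54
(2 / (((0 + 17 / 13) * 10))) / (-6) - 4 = -4.03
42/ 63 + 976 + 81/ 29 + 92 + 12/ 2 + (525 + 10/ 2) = 139849/ 87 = 1607.46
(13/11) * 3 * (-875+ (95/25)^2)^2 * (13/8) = 58666515843/13750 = 4266655.70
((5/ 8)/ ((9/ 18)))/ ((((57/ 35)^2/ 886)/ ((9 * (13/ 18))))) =35273875/ 12996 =2714.21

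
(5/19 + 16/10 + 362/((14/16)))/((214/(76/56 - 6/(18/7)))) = -11330719/5977020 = -1.90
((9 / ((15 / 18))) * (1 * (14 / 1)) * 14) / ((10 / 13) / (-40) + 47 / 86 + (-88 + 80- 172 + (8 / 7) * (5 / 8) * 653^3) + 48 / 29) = 4804162272 / 451386910760665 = 0.00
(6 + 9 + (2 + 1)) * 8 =144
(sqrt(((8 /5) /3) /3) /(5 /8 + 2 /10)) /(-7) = -16*sqrt(10) /693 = -0.07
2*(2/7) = 4/7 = 0.57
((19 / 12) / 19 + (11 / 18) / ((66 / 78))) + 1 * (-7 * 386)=-97243 / 36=-2701.19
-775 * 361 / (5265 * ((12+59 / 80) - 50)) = 4476400 / 3138993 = 1.43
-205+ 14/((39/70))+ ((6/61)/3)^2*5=-26102035/145119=-179.87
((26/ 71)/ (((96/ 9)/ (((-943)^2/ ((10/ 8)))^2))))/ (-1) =-30839787576039/ 1775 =-17374528211.85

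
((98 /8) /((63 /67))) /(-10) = -469 /360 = -1.30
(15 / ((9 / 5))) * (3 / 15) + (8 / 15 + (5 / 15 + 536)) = 8078 / 15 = 538.53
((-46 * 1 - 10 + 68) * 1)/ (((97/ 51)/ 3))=1836/ 97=18.93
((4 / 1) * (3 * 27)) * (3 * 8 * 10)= 77760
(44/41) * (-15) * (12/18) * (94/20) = -2068/41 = -50.44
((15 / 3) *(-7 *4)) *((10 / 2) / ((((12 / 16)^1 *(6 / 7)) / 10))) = -98000 / 9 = -10888.89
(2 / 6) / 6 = 1 / 18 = 0.06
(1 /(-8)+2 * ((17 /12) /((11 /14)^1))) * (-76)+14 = -16537 /66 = -250.56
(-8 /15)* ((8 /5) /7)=-64 /525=-0.12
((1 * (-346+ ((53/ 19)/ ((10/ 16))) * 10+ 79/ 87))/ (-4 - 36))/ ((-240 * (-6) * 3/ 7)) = 3476627/ 285638400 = 0.01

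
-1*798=-798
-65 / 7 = -9.29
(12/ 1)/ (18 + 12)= 2/ 5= 0.40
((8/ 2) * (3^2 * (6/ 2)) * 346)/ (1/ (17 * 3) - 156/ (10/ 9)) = -9528840/ 35797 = -266.19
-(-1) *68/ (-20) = -17/ 5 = -3.40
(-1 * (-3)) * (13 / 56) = 39 / 56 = 0.70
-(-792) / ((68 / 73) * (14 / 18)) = 130086 / 119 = 1093.16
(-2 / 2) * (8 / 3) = -8 / 3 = -2.67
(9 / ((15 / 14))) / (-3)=-14 / 5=-2.80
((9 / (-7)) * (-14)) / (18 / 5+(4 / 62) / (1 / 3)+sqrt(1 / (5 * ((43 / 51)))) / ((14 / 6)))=384063960 / 80697457 - 201810 * sqrt(10965) / 80697457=4.50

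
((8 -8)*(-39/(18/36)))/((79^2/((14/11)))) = 0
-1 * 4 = -4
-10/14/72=-5/504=-0.01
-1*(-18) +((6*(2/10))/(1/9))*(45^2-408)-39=87213/5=17442.60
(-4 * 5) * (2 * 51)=-2040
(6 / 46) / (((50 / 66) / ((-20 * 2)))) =-792 / 115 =-6.89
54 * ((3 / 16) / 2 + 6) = 5265 / 16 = 329.06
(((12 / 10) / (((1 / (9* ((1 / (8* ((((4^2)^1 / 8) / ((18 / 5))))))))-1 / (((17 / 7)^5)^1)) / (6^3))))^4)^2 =243599851065002291851361105632143476272449034697006098772449601057344312098566416027877376 / 34825843627563492755235599234120368000267994419777867868408250390625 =6994801150264200377381.24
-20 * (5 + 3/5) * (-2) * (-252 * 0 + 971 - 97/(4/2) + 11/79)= 16327024/79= 206671.19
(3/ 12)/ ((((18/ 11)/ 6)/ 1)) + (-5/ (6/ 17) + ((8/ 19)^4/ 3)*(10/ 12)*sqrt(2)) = -53/ 4 + 10240*sqrt(2)/ 1172889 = -13.24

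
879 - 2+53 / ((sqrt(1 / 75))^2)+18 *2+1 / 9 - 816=36649 / 9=4072.11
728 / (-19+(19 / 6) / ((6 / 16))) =-6552 / 95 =-68.97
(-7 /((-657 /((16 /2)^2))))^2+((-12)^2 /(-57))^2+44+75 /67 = 542547069127 /10440294363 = 51.97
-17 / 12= -1.42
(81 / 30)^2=729 / 100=7.29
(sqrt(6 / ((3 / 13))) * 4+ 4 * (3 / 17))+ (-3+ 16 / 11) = -157 / 187+ 4 * sqrt(26) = 19.56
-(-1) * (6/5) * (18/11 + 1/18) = 67/33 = 2.03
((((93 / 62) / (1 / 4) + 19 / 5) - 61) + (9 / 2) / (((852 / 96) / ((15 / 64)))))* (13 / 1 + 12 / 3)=-4932397 / 5680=-868.38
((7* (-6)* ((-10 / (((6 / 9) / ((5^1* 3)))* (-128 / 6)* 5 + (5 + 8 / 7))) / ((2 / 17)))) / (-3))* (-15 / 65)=134946 / 689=195.86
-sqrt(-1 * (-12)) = -2 * sqrt(3) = -3.46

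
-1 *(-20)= 20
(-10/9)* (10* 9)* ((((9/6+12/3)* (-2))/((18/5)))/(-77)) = -250/63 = -3.97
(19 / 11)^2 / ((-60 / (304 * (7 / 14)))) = -13718 / 1815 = -7.56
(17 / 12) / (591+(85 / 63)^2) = 22491 / 9411616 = 0.00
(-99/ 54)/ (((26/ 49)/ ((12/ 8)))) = -539/ 104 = -5.18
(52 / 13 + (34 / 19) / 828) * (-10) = -157405 / 3933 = -40.02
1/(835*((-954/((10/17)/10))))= -1/13542030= -0.00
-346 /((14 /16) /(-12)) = 33216 /7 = 4745.14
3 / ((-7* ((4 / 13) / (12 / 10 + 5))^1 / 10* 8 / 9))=-97.15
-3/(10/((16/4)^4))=-384/5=-76.80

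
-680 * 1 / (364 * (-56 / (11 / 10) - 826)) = 935 / 438893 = 0.00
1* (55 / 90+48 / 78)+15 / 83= 27331 / 19422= 1.41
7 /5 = 1.40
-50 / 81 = -0.62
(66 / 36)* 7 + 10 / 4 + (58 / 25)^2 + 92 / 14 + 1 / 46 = 16487749 / 603750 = 27.31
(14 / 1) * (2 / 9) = 28 / 9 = 3.11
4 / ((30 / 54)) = 7.20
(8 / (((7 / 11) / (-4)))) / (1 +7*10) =-0.71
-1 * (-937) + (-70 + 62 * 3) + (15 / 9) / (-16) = 50539 / 48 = 1052.90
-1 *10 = -10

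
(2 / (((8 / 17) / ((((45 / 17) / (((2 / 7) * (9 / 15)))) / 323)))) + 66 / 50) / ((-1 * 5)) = -98397 / 323000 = -0.30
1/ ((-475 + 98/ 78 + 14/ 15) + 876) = 195/ 78622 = 0.00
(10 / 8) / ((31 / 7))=35 / 124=0.28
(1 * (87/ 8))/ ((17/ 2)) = 1.28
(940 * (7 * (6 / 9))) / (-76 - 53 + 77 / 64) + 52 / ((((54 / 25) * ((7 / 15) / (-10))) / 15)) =-1334983180 / 171759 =-7772.42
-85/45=-17/9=-1.89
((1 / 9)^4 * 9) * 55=55 / 729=0.08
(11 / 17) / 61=0.01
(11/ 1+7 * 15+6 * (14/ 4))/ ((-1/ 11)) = -1507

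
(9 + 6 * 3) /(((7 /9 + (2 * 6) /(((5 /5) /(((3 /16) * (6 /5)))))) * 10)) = 243 /313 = 0.78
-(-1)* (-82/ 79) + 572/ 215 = 1.62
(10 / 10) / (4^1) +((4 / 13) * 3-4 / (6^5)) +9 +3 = 332897 / 25272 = 13.17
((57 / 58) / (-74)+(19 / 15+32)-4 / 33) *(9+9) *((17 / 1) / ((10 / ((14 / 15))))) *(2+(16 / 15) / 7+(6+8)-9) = 99853017827 / 14753750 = 6767.98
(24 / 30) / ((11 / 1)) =4 / 55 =0.07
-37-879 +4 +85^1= -827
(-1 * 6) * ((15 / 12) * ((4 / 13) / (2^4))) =-15 / 104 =-0.14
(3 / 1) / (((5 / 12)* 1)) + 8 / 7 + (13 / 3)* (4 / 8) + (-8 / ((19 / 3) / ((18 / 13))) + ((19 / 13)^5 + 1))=16.43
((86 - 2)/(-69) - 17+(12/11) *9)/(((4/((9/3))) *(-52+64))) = -2125/4048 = -0.52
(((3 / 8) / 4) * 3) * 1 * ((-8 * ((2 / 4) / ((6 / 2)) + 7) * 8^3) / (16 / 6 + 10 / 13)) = -160992 / 67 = -2402.87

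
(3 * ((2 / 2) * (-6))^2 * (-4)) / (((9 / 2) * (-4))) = 24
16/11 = 1.45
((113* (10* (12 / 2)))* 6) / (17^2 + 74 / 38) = 96615 / 691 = 139.82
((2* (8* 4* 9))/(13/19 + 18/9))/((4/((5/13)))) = 20.63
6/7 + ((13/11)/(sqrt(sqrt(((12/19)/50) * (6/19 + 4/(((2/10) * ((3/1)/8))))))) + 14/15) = 3.09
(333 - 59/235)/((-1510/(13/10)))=-254137/887125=-0.29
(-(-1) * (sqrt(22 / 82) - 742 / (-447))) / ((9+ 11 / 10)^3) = 1000 * sqrt(451) / 42242341+ 742000 / 460544547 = 0.00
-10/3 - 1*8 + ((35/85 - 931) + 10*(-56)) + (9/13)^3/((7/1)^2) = -8245967315/5490303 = -1501.91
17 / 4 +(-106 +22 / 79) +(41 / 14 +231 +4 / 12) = 881197 / 6636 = 132.79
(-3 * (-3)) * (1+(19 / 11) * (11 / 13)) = 288 / 13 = 22.15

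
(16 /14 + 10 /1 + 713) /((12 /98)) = 35483 /6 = 5913.83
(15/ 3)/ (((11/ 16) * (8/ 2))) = 20/ 11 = 1.82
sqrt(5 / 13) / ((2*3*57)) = sqrt(65) / 4446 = 0.00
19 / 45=0.42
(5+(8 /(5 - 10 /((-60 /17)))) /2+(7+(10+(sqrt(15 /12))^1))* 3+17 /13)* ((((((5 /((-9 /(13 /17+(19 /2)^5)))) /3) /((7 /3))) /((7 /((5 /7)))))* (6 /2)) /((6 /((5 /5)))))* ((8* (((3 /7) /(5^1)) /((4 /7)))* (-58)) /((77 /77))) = 6103644355* sqrt(5) /186592+215623444129085 /171011568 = 1334014.94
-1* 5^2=-25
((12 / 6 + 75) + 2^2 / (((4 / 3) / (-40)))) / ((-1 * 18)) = 43 / 18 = 2.39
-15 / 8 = -1.88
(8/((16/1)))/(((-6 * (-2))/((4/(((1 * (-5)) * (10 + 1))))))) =-0.00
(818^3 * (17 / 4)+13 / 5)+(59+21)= 11631048343 / 5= 2326209668.60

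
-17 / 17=-1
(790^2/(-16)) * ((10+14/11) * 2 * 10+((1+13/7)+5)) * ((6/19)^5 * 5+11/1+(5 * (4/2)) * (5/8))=-479328942158932875/3050553968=-157128491.15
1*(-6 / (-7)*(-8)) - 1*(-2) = -34 / 7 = -4.86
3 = 3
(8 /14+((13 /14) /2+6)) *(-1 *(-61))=12017 /28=429.18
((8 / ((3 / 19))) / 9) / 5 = 152 / 135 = 1.13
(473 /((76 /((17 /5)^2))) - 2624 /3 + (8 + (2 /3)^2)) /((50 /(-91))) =1235973557 /855000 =1445.58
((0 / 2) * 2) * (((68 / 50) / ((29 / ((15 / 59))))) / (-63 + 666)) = 0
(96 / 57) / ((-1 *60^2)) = -2 / 4275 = -0.00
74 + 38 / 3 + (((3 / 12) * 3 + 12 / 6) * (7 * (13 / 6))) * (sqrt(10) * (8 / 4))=260 / 3 + 1001 * sqrt(10) / 12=350.45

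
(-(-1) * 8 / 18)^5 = 1024 / 59049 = 0.02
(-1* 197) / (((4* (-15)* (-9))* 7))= -197 / 3780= -0.05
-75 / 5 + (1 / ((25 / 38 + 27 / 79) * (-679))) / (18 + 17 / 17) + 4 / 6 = -87620671 / 6113037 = -14.33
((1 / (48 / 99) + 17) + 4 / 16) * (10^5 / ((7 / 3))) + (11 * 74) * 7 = 5833636 / 7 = 833376.57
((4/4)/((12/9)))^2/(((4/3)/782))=329.91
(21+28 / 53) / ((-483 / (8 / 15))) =-1304 / 54855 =-0.02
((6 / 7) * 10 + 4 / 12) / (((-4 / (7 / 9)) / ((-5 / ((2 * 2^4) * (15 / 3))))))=187 / 3456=0.05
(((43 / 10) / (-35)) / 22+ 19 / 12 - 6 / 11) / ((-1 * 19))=-11923 / 219450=-0.05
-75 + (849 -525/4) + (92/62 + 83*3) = 110761/124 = 893.23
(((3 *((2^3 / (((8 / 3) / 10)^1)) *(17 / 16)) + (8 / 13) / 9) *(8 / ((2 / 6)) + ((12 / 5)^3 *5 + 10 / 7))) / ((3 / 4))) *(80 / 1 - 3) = 8151047707 / 8775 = 928894.33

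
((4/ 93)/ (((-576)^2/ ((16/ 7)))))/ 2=1/ 6749568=0.00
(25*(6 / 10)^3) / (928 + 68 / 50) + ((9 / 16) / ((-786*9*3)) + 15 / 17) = 6617388031 / 7450864992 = 0.89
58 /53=1.09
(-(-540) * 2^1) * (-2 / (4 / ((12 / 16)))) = -405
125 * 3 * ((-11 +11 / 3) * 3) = -8250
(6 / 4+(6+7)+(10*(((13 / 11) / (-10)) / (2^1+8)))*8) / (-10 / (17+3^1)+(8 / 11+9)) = 213 / 145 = 1.47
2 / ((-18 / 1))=-1 / 9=-0.11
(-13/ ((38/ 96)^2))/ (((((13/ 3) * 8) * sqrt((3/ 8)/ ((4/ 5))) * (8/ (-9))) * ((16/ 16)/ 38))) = 2592 * sqrt(30)/ 95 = 149.44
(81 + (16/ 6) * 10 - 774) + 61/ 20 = -39797/ 60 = -663.28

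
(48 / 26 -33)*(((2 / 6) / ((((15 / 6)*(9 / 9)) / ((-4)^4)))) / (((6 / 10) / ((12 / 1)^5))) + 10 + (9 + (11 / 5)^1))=-5733097866 / 13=-441007528.15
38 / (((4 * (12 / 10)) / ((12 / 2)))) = 95 / 2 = 47.50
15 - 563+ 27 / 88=-48197 / 88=-547.69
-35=-35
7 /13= 0.54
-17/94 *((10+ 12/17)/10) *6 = -273/235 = -1.16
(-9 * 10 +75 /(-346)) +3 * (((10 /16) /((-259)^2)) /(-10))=-16751467839 /185680208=-90.22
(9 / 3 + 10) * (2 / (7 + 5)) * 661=8593 / 6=1432.17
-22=-22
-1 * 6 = -6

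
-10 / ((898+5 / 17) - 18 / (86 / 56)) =-1462 / 129617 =-0.01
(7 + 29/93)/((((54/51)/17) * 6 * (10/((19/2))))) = 93347/5022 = 18.59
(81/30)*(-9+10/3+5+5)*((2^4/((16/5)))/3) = 39/2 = 19.50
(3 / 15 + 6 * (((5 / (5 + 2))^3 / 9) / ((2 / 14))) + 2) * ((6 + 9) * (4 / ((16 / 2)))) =2867 / 98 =29.26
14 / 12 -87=-515 / 6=-85.83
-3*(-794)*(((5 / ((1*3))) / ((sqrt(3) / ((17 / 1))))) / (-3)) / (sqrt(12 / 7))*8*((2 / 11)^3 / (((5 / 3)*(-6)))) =215968*sqrt(7) / 11979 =47.70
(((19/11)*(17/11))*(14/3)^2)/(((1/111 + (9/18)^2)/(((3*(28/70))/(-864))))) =-585599/1878525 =-0.31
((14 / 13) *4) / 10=28 / 65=0.43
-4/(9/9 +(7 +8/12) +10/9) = -9/22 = -0.41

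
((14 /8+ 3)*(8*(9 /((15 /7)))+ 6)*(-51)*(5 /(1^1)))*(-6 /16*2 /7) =287793 /56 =5139.16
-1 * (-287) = 287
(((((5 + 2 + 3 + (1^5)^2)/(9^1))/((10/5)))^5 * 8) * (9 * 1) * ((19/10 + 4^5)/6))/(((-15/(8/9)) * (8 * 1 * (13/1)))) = -1652222209/2763493200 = -0.60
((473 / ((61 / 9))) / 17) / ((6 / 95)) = 134805 / 2074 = 65.00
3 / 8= 0.38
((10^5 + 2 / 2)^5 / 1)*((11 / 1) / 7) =110005500110001100005500011 / 7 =15715071444285871429357140.00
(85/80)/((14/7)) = 17/32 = 0.53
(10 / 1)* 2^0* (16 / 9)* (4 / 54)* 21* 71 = 159040 / 81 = 1963.46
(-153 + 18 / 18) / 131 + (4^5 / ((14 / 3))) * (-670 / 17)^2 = 90325554904 / 265013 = 340834.43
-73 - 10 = -83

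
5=5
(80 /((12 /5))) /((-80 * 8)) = -5 /96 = -0.05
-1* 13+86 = 73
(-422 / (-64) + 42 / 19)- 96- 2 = -54231 / 608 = -89.20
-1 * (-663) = 663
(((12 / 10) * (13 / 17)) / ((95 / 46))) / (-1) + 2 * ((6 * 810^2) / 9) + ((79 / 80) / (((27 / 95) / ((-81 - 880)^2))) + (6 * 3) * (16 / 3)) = 14245591200959 / 3488400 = 4083703.47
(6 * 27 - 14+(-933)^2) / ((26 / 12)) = 5223822 / 13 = 401832.46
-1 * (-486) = 486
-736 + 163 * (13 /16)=-9657 /16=-603.56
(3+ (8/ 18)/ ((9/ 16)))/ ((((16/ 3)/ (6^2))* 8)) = 3.20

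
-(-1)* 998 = 998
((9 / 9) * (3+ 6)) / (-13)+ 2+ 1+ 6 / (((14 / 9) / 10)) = 3720 / 91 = 40.88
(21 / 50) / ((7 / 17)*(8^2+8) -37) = -357 / 6250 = -0.06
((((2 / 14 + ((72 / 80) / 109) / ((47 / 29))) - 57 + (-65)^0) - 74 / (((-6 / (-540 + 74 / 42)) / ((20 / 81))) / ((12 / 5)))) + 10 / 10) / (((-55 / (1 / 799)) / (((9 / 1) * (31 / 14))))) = 10774952790649 / 5956946018100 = 1.81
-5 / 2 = -2.50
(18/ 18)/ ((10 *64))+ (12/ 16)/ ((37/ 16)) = 7717/ 23680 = 0.33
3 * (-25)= -75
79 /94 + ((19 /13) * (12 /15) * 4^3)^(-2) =934709167 /1111949312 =0.84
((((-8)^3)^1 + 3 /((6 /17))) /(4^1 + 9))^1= -1007 /26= -38.73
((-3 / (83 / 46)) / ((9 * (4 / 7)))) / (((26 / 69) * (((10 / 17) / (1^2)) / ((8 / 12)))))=-62951 / 64740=-0.97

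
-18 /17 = -1.06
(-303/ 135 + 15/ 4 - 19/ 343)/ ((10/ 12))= 1.74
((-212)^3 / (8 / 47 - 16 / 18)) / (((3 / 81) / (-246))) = -88058896290.95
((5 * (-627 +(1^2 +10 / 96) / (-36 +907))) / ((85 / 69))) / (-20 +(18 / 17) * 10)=602911949 / 2229760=270.39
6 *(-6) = -36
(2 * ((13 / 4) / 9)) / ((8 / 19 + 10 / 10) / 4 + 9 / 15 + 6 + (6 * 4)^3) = 2470 / 47301867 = 0.00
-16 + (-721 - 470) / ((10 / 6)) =-3653 / 5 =-730.60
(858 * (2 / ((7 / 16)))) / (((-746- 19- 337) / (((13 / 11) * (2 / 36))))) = -2704 / 11571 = -0.23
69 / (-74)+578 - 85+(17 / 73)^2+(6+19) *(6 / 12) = 99497794 / 197173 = 504.62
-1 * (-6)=6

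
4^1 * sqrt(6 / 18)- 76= -76 + 4 * sqrt(3) / 3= -73.69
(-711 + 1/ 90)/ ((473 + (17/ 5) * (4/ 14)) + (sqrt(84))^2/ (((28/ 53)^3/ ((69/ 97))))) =-2433117736/ 3008795319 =-0.81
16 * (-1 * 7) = -112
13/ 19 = 0.68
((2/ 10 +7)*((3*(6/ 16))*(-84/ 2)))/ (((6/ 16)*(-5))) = 4536/ 25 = 181.44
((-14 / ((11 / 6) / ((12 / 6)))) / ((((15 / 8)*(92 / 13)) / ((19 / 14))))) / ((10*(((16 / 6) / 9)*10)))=-6669 / 126500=-0.05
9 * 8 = 72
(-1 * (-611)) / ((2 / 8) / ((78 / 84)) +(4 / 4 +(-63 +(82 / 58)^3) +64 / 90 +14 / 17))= -296394395310 / 27830135399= -10.65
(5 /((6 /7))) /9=35 /54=0.65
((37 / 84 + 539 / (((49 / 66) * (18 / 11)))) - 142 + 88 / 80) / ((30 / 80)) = 84898 / 105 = 808.55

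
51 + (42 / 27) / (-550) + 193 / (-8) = 532069 / 19800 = 26.87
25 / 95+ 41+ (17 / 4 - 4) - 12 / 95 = 15727 / 380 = 41.39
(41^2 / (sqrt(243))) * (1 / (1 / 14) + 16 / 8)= 26896 * sqrt(3) / 27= 1725.38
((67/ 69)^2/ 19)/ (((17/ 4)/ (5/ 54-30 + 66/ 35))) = -0.33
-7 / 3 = -2.33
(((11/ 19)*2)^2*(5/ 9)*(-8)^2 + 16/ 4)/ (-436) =-0.12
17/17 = 1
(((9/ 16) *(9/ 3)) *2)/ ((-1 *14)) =-27/ 112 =-0.24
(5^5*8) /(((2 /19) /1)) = 237500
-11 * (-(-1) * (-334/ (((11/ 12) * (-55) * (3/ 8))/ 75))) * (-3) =480960/ 11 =43723.64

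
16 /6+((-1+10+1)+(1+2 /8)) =167 /12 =13.92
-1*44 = -44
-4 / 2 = -2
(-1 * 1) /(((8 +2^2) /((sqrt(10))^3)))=-5 * sqrt(10) /6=-2.64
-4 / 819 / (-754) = 2 / 308763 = 0.00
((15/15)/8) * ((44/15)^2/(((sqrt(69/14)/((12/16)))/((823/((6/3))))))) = 149.52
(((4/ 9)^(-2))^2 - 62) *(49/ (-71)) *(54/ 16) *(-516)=-1589080437/ 36352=-43713.70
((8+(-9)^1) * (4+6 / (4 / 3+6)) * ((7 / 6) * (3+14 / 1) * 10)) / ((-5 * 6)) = 6307 / 198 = 31.85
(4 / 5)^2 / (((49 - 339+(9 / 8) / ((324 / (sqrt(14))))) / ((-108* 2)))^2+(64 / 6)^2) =517133825998848* sqrt(14) / 250070722459285139804405+6923550862991892676608 / 1250353612296425699022025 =0.01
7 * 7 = 49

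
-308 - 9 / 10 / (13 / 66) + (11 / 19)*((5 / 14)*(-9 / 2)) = -10840819 / 34580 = -313.50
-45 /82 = -0.55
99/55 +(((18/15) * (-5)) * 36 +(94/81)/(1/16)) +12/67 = -5303617/27135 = -195.45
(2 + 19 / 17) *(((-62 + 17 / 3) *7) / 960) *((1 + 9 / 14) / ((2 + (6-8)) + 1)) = -206011 / 97920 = -2.10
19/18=1.06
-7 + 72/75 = -151/25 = -6.04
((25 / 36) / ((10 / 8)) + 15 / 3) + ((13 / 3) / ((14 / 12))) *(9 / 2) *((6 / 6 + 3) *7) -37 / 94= 400295 / 846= 473.16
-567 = -567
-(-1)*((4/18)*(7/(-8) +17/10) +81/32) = 1303/480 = 2.71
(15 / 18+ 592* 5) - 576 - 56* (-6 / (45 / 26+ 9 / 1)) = 149801 / 62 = 2416.15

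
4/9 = 0.44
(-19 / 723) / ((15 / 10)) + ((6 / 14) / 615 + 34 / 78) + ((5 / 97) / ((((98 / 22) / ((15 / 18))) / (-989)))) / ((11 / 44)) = -1036566410582 / 27474169905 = -37.73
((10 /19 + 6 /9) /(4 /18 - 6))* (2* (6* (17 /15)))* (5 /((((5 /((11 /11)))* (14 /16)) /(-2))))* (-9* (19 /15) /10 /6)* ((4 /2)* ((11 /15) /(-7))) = 0.26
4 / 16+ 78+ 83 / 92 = 3641 / 46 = 79.15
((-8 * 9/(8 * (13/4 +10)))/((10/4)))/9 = -8/265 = -0.03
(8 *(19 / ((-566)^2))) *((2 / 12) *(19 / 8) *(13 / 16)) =4693 / 30754176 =0.00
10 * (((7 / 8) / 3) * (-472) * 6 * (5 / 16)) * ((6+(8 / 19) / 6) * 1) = -1786225 / 114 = -15668.64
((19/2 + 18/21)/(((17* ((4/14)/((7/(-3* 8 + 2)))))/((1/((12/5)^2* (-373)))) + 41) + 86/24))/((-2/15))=-1141875/482774287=-0.00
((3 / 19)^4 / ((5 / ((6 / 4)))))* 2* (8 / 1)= 1944 / 651605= 0.00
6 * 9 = 54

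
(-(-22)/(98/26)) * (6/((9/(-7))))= -27.24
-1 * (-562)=562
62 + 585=647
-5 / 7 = -0.71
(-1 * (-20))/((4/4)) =20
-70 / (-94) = 35 / 47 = 0.74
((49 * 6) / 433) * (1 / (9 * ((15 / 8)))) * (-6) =-1568 / 6495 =-0.24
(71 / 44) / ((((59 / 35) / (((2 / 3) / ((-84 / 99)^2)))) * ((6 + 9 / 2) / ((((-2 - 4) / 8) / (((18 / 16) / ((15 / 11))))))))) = -1775 / 23128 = -0.08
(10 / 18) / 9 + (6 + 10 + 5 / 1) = 1706 / 81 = 21.06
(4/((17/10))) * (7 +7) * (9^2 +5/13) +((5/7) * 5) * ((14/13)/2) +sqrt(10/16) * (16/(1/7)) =28 * sqrt(10) +592905/221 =2771.37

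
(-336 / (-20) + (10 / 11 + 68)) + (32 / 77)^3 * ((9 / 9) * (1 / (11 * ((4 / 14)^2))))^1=43961298 / 512435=85.79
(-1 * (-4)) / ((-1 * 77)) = -4 / 77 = -0.05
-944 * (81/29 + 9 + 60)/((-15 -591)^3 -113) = 1965408/6453808741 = 0.00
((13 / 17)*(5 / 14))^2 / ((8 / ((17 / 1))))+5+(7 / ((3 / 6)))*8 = 3122977 / 26656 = 117.16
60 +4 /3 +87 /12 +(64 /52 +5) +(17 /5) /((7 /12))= 440309 /5460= 80.64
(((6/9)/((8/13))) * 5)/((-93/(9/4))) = -65/496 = -0.13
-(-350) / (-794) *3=-525 / 397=-1.32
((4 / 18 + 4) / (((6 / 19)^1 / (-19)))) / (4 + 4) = -6859 / 216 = -31.75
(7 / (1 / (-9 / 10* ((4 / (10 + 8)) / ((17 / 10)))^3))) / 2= -2800 / 397953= -0.01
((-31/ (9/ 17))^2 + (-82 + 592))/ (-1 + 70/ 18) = 319039/ 234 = 1363.41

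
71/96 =0.74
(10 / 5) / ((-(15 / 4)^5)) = -2048 / 759375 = -0.00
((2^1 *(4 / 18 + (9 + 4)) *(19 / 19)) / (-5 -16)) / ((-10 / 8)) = 136 / 135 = 1.01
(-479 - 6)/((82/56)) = -13580/41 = -331.22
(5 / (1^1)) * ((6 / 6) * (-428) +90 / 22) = -2119.55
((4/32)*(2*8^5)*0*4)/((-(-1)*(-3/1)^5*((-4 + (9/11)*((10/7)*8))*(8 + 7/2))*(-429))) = 0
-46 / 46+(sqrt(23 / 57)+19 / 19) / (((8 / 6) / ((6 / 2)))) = 5 / 4+3 * sqrt(1311) / 76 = 2.68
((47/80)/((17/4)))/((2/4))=47/170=0.28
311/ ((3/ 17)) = 5287/ 3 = 1762.33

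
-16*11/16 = -11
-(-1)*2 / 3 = 2 / 3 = 0.67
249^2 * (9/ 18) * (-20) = -620010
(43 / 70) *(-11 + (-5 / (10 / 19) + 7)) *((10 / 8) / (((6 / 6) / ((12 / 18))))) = -387 / 56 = -6.91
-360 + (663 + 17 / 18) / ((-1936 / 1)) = -12557231 / 34848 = -360.34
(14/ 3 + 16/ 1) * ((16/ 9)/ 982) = 0.04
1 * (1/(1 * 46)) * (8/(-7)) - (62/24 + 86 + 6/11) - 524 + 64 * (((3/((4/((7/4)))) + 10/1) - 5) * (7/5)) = -5053049/106260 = -47.55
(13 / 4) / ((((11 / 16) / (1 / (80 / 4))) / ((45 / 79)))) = 117 / 869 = 0.13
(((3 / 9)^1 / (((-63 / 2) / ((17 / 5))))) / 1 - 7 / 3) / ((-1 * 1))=2239 / 945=2.37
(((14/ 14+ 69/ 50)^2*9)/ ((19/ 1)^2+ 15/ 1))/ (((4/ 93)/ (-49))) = -580785093/ 3760000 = -154.46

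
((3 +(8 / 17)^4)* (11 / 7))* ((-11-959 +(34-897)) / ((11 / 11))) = -5134689417 / 584647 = -8782.55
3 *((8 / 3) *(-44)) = -352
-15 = -15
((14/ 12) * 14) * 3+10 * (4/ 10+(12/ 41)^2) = 90533/ 1681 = 53.86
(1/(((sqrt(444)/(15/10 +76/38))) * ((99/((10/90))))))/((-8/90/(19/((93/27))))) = -665 * sqrt(111)/605616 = -0.01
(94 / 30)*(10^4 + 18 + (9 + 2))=157121 / 5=31424.20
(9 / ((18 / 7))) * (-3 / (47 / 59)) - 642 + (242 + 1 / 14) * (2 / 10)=-606.77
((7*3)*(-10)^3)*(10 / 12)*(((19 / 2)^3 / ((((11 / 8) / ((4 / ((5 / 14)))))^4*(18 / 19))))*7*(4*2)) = -514461092311728128 / 131769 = -3904264981230.24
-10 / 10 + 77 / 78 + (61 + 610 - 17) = 51011 / 78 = 653.99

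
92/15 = 6.13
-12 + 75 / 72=-263 / 24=-10.96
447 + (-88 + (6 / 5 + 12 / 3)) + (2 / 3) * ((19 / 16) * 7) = 44369 / 120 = 369.74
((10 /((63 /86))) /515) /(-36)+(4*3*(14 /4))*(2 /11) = 4905211 /642411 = 7.64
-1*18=-18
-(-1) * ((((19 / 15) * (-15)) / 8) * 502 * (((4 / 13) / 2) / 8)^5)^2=22743361 / 2312881695184912384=0.00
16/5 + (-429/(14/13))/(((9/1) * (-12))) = 17359/2520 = 6.89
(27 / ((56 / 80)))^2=72900 / 49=1487.76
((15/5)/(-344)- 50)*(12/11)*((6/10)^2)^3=-37622961/14781250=-2.55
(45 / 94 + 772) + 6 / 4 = 36377 / 47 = 773.98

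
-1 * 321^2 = -103041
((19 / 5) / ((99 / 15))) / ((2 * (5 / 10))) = 19 / 33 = 0.58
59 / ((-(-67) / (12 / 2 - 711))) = -41595 / 67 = -620.82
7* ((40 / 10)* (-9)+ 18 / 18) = -245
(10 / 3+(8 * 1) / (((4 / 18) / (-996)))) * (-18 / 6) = 107558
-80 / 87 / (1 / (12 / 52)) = -80 / 377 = -0.21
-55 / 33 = -5 / 3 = -1.67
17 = 17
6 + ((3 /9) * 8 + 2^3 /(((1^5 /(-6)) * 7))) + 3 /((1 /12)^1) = 794 /21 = 37.81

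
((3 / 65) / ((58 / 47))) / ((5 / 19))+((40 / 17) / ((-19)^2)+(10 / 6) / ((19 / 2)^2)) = 57994069 / 347047350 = 0.17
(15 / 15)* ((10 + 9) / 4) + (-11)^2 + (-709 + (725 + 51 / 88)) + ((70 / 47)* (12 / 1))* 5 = 958275 / 4136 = 231.69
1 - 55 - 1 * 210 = -264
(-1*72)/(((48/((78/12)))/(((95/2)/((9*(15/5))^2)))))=-1235/1944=-0.64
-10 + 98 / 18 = -41 / 9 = -4.56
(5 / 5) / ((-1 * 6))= -1 / 6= -0.17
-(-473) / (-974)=-473 / 974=-0.49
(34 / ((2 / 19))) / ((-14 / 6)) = -969 / 7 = -138.43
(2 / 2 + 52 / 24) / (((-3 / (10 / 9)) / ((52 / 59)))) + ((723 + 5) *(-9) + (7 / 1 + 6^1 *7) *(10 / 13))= -404778614 / 62127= -6515.34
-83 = -83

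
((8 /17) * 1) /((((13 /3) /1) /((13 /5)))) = 24 /85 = 0.28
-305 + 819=514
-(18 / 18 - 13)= 12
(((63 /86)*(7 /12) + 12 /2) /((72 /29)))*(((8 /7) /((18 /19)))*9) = 406087 /14448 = 28.11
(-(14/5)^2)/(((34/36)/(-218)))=769104/425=1809.66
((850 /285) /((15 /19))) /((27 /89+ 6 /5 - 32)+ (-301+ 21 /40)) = -121040 /10604331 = -0.01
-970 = -970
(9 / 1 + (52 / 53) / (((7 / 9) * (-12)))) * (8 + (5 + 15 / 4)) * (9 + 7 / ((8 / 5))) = 5914425 / 2968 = 1992.73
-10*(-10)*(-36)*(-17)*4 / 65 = 48960 / 13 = 3766.15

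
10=10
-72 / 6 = -12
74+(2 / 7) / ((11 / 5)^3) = 74.03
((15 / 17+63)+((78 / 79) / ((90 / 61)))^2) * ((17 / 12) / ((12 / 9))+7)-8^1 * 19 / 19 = 65015656469 / 127316400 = 510.66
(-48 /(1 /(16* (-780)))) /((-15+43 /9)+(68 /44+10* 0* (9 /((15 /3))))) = -59304960 /859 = -69039.53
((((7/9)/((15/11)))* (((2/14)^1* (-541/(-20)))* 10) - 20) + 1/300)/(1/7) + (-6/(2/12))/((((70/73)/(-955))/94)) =63697471631/18900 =3370236.59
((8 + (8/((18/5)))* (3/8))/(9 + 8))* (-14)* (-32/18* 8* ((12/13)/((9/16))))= 3039232/17901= 169.78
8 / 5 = 1.60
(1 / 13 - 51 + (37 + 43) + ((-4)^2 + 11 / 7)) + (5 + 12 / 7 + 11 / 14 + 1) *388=304363 / 91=3344.65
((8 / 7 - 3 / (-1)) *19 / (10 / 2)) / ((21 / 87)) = 15979 / 245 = 65.22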